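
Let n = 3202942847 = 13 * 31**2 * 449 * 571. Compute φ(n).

φ(3202942847) = 3202942847 · (1 − 1/13) · (1 − 1/31) · (1 − 1/449) · (1 − 1/571)
       = 3202942847 · 91929600/103320737 = 2849817600.

2849817600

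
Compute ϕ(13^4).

φ(13^4) = 13^3·(13−1) = 2197·12 = 26364.

26364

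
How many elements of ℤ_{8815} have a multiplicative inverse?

First factor: 8815 = 5 · 41 · 43.
φ(5) = 5 − 1 = 4.
φ(41) = 41 − 1 = 40.
φ(43) = 43 − 1 = 42.
Since φ is multiplicative, φ(8815) = 4 · 40 · 42 = 6720.

6720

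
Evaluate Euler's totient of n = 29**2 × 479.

388136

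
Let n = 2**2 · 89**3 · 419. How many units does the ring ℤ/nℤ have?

582732128

φ(2^2) = 2^2 − 2^1 = 4 − 2 = 2.
φ(89^3) = 89^3 − 89^2 = 704969 − 7921 = 697048.
φ(419) = 419 − 1 = 418.
Multiply: 2 · 697048 · 418 = 582732128.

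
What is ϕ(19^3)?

φ(19^3) = 19^3 − 19^2 = 6859 − 361 = 6498.

6498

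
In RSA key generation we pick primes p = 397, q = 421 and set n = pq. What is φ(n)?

φ(n) = (p − 1)(q − 1) = (397−1)(421−1) = 396·420 = 166320.

166320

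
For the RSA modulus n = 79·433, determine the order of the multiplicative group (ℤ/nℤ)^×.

33696

φ(pq) = (p−1)(q−1) = 78 · 432 = 33696.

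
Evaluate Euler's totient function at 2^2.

φ(2^2) = 2^2 − 2^1 = 4 − 2 = 2.

2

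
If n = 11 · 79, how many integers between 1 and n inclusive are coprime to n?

φ(11) = 11 − 1 = 10.
φ(79) = 79 − 1 = 78.
Multiply: 10 · 78 = 780.

780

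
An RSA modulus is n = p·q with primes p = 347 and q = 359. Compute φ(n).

123868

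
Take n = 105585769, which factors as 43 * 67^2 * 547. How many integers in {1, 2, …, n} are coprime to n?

101405304

φ(43) = 43 − 1 = 42.
φ(67^2) = 67^2 − 67^1 = 4489 − 67 = 4422.
φ(547) = 547 − 1 = 546.
Multiply: 42 · 4422 · 546 = 101405304.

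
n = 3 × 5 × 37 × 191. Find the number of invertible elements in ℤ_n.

φ(3) = 3 − 1 = 2.
φ(5) = 5 − 1 = 4.
φ(37) = 37 − 1 = 36.
φ(191) = 191 − 1 = 190.
Since φ is multiplicative, φ(106005) = 2 · 4 · 36 · 190 = 54720.

54720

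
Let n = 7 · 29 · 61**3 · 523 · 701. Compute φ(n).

13705306272000

φ(7) = 7 − 1 = 6.
φ(29) = 29 − 1 = 28.
φ(61^3) = 61^3 − 61^2 = 226981 − 3721 = 223260.
φ(523) = 523 − 1 = 522.
φ(701) = 701 − 1 = 700.
Multiply: 6 · 28 · 223260 · 522 · 700 = 13705306272000.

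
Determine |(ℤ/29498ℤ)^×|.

Prime factorization: 29498 = 2 * 7^3 * 43.
φ(29498) = 29498 · (1 − 1/2) · (1 − 1/7) · (1 − 1/43)
       = 29498 · 252/602 = 12348.

12348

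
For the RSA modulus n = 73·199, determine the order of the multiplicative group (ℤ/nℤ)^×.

For distinct primes, φ(pq) = (p−1)(q−1) = 72 × 198 = 14256.

14256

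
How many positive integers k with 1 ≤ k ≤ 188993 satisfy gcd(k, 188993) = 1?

148176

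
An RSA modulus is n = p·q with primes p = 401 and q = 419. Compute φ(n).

167200

φ(401) = 401 − 1 = 400.
φ(419) = 419 − 1 = 418.
Multiply: 400 · 418 = 167200.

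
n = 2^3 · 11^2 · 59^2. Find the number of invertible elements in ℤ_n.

1505680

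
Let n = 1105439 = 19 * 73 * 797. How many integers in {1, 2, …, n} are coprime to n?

φ(19) = 19 − 1 = 18.
φ(73) = 73 − 1 = 72.
φ(797) = 797 − 1 = 796.
φ(1105439) = 18 × 72 × 796 = 1031616.

1031616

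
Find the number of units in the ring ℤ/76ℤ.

Prime factorization: 76 = 2**2 · 19.
φ(2^2) = 2^1·(2−1) = 2·1 = 2.
φ(19) = 19 − 1 = 18.
Since φ is multiplicative, φ(76) = 2 · 18 = 36.

36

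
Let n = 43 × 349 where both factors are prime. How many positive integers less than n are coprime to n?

14616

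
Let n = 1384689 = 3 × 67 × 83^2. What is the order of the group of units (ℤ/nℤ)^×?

φ(1384689) = 1384689 · (1 − 1/3) · (1 − 1/67) · (1 − 1/83)
       = 1384689 · 10824/16683 = 898392.

898392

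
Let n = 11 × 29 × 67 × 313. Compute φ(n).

5765760

φ(6689749) = 6689749 · (1 − 1/11) · (1 − 1/29) · (1 − 1/67) · (1 − 1/313)
       = 6689749 · 5765760/6689749 = 5765760.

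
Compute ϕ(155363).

124416

First factor: 155363 = 13 * 17 * 19 * 37.
φ(13) = 13 − 1 = 12.
φ(17) = 17 − 1 = 16.
φ(19) = 19 − 1 = 18.
φ(37) = 37 − 1 = 36.
Since φ is multiplicative, φ(155363) = 12 · 16 · 18 · 36 = 124416.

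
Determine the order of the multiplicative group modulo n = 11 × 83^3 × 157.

881240880

φ(987476149) = 987476149 · (1 − 1/11) · (1 − 1/83) · (1 − 1/157)
       = 987476149 · 127920/143341 = 881240880.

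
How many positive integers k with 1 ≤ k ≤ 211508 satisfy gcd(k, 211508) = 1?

87120

Prime factorization: 211508 = 2**2 × 11**2 × 19 × 23.
φ(211508) = 211508 · (1 − 1/2) · (1 − 1/11) · (1 − 1/19) · (1 − 1/23)
       = 211508 · 3960/9614 = 87120.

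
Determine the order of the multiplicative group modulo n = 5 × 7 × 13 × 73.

20736

φ(33215) = 33215 · (1 − 1/5) · (1 − 1/7) · (1 − 1/13) · (1 − 1/73)
       = 33215 · 20736/33215 = 20736.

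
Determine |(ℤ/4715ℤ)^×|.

First factor: 4715 = 5 × 23 × 41.
φ(5) = 5 − 1 = 4.
φ(23) = 23 − 1 = 22.
φ(41) = 41 − 1 = 40.
Since φ is multiplicative, φ(4715) = 4 · 22 · 40 = 3520.

3520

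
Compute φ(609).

Factor 609: 609 = 3 · 7 · 29.
φ(3) = 3 − 1 = 2.
φ(7) = 7 − 1 = 6.
φ(29) = 29 − 1 = 28.
Since φ is multiplicative, φ(609) = 2 · 6 · 28 = 336.

336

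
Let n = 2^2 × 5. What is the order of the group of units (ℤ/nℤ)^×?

φ(2^2) = 2^2 − 2^1 = 4 − 2 = 2.
φ(5) = 5 − 1 = 4.
Since φ is multiplicative, φ(20) = 2 · 4 = 8.

8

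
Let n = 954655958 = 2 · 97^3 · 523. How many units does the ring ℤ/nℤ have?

471503808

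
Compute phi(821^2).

673220

φ(674041) = 674041 · (1 − 1/821)
       = 674041 · 820/821 = 673220.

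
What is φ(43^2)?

1806

φ(43^2) = 43^2 − 43^1 = 1849 − 43 = 1806.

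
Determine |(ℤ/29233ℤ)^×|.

29233 = 23 × 31 × 41.
φ(23) = 23 − 1 = 22.
φ(31) = 31 − 1 = 30.
φ(41) = 41 − 1 = 40.
Since φ is multiplicative, φ(29233) = 22 · 30 · 40 = 26400.

26400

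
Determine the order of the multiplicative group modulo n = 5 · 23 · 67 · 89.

φ(685745) = 685745 · (1 − 1/5) · (1 − 1/23) · (1 − 1/67) · (1 − 1/89)
       = 685745 · 511104/685745 = 511104.

511104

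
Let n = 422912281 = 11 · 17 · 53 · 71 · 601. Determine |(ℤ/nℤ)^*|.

φ(422912281) = 422912281 · (1 − 1/11) · (1 − 1/17) · (1 − 1/53) · (1 − 1/71) · (1 − 1/601)
       = 422912281 · 349440000/422912281 = 349440000.

349440000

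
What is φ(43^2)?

1806

φ(1849) = 1849 · (1 − 1/43)
       = 1849 · 42/43 = 1806.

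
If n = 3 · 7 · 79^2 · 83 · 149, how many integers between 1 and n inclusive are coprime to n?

φ(1620831387) = 1620831387 · (1 − 1/3) · (1 − 1/7) · (1 − 1/79) · (1 − 1/83) · (1 − 1/149)
       = 1620831387 · 11359296/20516853 = 897384384.

897384384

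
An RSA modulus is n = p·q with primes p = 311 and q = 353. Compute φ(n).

For distinct primes, φ(pq) = (p−1)(q−1) = 310 × 352 = 109120.

109120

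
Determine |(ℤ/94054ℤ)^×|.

43200

Factor 94054: 94054 = 2 · 31 · 37 · 41.
φ(2) = 2 − 1 = 1.
φ(31) = 31 − 1 = 30.
φ(37) = 37 − 1 = 36.
φ(41) = 41 − 1 = 40.
φ(94054) = 1 × 30 × 36 × 40 = 43200.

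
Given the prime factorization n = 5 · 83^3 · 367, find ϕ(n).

φ(1049229145) = 1049229145 · (1 − 1/5) · (1 − 1/83) · (1 − 1/367)
       = 1049229145 · 120048/152305 = 827010672.

827010672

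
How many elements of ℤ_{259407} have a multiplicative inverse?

First factor: 259407 = 3**2 * 19 * 37 * 41.
φ(259407) = 259407 · (1 − 1/3) · (1 − 1/19) · (1 − 1/37) · (1 − 1/41)
       = 259407 · 51840/86469 = 155520.

155520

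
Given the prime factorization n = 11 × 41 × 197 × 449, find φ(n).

φ(11) = 11 − 1 = 10.
φ(41) = 41 − 1 = 40.
φ(197) = 197 − 1 = 196.
φ(449) = 449 − 1 = 448.
Multiply: 10 · 40 · 196 · 448 = 35123200.

35123200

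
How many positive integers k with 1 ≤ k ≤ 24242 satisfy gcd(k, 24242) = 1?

Prime factorization: 24242 = 2 * 17 * 23 * 31.
φ(24242) = 24242 · (1 − 1/2) · (1 − 1/17) · (1 − 1/23) · (1 − 1/31)
       = 24242 · 10560/24242 = 10560.

10560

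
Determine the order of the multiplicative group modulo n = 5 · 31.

120

φ(155) = 155 · (1 − 1/5) · (1 − 1/31)
       = 155 · 120/155 = 120.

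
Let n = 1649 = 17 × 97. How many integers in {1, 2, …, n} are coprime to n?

φ(1649) = 1649 · (1 − 1/17) · (1 − 1/97)
       = 1649 · 1536/1649 = 1536.

1536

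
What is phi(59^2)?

φ(3481) = 3481 · (1 − 1/59)
       = 3481 · 58/59 = 3422.

3422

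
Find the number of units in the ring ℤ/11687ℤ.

Prime factorization: 11687 = 13 × 29 × 31.
φ(11687) = 11687 · (1 − 1/13) · (1 − 1/29) · (1 − 1/31)
       = 11687 · 10080/11687 = 10080.

10080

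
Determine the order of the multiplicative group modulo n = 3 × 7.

12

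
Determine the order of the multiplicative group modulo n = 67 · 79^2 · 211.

φ(67) = 67 − 1 = 66.
φ(79^2) = 79^2 − 79^1 = 6241 − 79 = 6162.
φ(211) = 211 − 1 = 210.
Since φ is multiplicative, φ(88229017) = 66 · 6162 · 210 = 85405320.

85405320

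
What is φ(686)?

Prime factorization: 686 = 2 · 7^3.
φ(2) = 2 − 1 = 1.
φ(7^3) = 7^3 − 7^2 = 343 − 49 = 294.
Since φ is multiplicative, φ(686) = 1 · 294 = 294.

294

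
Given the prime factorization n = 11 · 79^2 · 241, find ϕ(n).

14788800

φ(16544891) = 16544891 · (1 − 1/11) · (1 − 1/79) · (1 − 1/241)
       = 16544891 · 187200/209429 = 14788800.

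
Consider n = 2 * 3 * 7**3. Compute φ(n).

588

φ(2058) = 2058 · (1 − 1/2) · (1 − 1/3) · (1 − 1/7)
       = 2058 · 12/42 = 588.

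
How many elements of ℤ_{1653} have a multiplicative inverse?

1008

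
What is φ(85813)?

63360

Factor 85813: 85813 = 7 · 13 · 23 · 41.
φ(7) = 7 − 1 = 6.
φ(13) = 13 − 1 = 12.
φ(23) = 23 − 1 = 22.
φ(41) = 41 − 1 = 40.
φ(85813) = 6 × 12 × 22 × 40 = 63360.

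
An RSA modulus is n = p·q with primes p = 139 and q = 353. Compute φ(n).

48576

φ(n) = (p − 1)(q − 1) = (139−1)(353−1) = 138·352 = 48576.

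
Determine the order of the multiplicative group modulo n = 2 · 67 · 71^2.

328020

φ(675494) = 675494 · (1 − 1/2) · (1 − 1/67) · (1 − 1/71)
       = 675494 · 4620/9514 = 328020.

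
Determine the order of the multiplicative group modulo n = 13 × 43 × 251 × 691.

86940000

φ(96953519) = 96953519 · (1 − 1/13) · (1 − 1/43) · (1 − 1/251) · (1 − 1/691)
       = 96953519 · 86940000/96953519 = 86940000.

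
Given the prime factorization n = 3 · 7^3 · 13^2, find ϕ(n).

φ(3) = 3 − 1 = 2.
φ(7^3) = 7^3 − 7^2 = 343 − 49 = 294.
φ(13^2) = 13^1·(13−1) = 13·12 = 156.
Since φ is multiplicative, φ(173901) = 2 · 294 · 156 = 91728.

91728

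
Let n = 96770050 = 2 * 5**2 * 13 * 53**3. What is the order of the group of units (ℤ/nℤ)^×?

35056320

φ(96770050) = 96770050 · (1 − 1/2) · (1 − 1/5) · (1 − 1/13) · (1 − 1/53)
       = 96770050 · 2496/6890 = 35056320.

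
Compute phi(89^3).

φ(704969) = 704969 · (1 − 1/89)
       = 704969 · 88/89 = 697048.

697048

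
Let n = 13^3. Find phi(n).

2028

φ(13^3) = 13^2·(13−1) = 169·12 = 2028.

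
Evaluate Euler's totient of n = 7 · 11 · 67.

φ(7) = 7 − 1 = 6.
φ(11) = 11 − 1 = 10.
φ(67) = 67 − 1 = 66.
Since φ is multiplicative, φ(5159) = 6 · 10 · 66 = 3960.

3960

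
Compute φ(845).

Factor 845: 845 = 5 · 13^2.
φ(5) = 5 − 1 = 4.
φ(13^2) = 13^1·(13−1) = 13·12 = 156.
φ(845) = 4 × 156 = 624.

624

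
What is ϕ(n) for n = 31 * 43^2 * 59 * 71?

219970800

φ(240109291) = 240109291 · (1 − 1/31) · (1 − 1/43) · (1 − 1/59) · (1 − 1/71)
       = 240109291 · 5115600/5583937 = 219970800.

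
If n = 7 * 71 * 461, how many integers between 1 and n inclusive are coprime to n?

193200

φ(7) = 7 − 1 = 6.
φ(71) = 71 − 1 = 70.
φ(461) = 461 − 1 = 460.
φ(229117) = 6 × 70 × 460 = 193200.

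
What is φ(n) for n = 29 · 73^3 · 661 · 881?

φ(6569675915113) = 6569675915113 · (1 − 1/29) · (1 − 1/73) · (1 − 1/661) · (1 − 1/881)
       = 6569675915113 · 1170892800/1232815897 = 6239687731200.

6239687731200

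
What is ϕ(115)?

First factor: 115 = 5 × 23.
φ(115) = 115 · (1 − 1/5) · (1 − 1/23)
       = 115 · 88/115 = 88.

88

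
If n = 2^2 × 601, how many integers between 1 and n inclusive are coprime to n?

φ(2^2) = 2^1·(2−1) = 2·1 = 2.
φ(601) = 601 − 1 = 600.
Multiply: 2 · 600 = 1200.

1200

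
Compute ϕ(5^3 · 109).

10800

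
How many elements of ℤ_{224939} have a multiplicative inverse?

188760

Factor 224939: 224939 = 11**3 · 13**2.
φ(11^3) = 11^2·(11−1) = 121·10 = 1210.
φ(13^2) = 13^1·(13−1) = 13·12 = 156.
Since φ is multiplicative, φ(224939) = 1210 · 156 = 188760.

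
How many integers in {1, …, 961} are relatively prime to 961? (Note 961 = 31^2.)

φ(961) = 961 · (1 − 1/31)
       = 961 · 30/31 = 930.

930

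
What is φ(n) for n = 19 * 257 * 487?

2239488

φ(19) = 19 − 1 = 18.
φ(257) = 257 − 1 = 256.
φ(487) = 487 − 1 = 486.
Since φ is multiplicative, φ(2378021) = 18 · 256 · 486 = 2239488.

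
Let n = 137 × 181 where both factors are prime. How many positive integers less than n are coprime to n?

φ(n) = (p − 1)(q − 1) = (137−1)(181−1) = 136·180 = 24480.

24480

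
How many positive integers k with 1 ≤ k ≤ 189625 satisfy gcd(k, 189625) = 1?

First factor: 189625 = 5^3 * 37 * 41.
φ(5^3) = 5^2·(5−1) = 25·4 = 100.
φ(37) = 37 − 1 = 36.
φ(41) = 41 − 1 = 40.
Multiply: 100 · 36 · 40 = 144000.

144000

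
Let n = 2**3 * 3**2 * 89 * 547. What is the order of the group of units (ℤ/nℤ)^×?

1153152

φ(2^3) = 2^2·(2−1) = 4·1 = 4.
φ(3^2) = 3^1·(3−1) = 3·2 = 6.
φ(89) = 89 − 1 = 88.
φ(547) = 547 − 1 = 546.
Since φ is multiplicative, φ(3505176) = 4 · 6 · 88 · 546 = 1153152.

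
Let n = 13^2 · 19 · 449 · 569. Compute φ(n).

714534912

φ(13^2) = 13^2 − 13^1 = 169 − 13 = 156.
φ(19) = 19 − 1 = 18.
φ(449) = 449 − 1 = 448.
φ(569) = 569 − 1 = 568.
Since φ is multiplicative, φ(820349491) = 156 · 18 · 448 · 568 = 714534912.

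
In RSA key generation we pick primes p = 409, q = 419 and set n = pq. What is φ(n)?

170544

φ(n) = (p − 1)(q − 1) = (409−1)(419−1) = 408·418 = 170544.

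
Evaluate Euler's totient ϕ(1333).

1333 = 31 * 43.
φ(31) = 31 − 1 = 30.
φ(43) = 43 − 1 = 42.
Since φ is multiplicative, φ(1333) = 30 · 42 = 1260.

1260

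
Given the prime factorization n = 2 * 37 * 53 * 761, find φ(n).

φ(2) = 2 − 1 = 1.
φ(37) = 37 − 1 = 36.
φ(53) = 53 − 1 = 52.
φ(761) = 761 − 1 = 760.
φ(2984642) = 1 × 36 × 52 × 760 = 1422720.

1422720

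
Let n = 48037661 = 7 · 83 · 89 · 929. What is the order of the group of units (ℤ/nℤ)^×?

40178688

φ(7) = 7 − 1 = 6.
φ(83) = 83 − 1 = 82.
φ(89) = 89 − 1 = 88.
φ(929) = 929 − 1 = 928.
Since φ is multiplicative, φ(48037661) = 6 · 82 · 88 · 928 = 40178688.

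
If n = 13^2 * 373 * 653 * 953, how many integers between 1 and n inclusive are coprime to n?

36020694528

φ(39228492433) = 39228492433 · (1 − 1/13) · (1 − 1/373) · (1 − 1/653) · (1 − 1/953)
       = 39228492433 · 2770822656/3017576341 = 36020694528.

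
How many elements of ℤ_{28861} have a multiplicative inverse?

22680

Factor 28861: 28861 = 7^2 * 19 * 31.
φ(7^2) = 7^2 − 7^1 = 49 − 7 = 42.
φ(19) = 19 − 1 = 18.
φ(31) = 31 − 1 = 30.
Multiply: 42 · 18 · 30 = 22680.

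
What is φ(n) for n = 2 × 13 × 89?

φ(2314) = 2314 · (1 − 1/2) · (1 − 1/13) · (1 − 1/89)
       = 2314 · 1056/2314 = 1056.

1056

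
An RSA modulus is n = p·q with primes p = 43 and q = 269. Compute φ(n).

φ(43) = 43 − 1 = 42.
φ(269) = 269 − 1 = 268.
Since φ is multiplicative, φ(11567) = 42 · 268 = 11256.

11256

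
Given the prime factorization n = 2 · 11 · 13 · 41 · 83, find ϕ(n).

393600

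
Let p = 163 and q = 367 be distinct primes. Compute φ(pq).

59292

φ(pq) = (p−1)(q−1) = 162 · 366 = 59292.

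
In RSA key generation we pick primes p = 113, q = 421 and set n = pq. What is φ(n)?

47040

φ(113) = 113 − 1 = 112.
φ(421) = 421 − 1 = 420.
Multiply: 112 · 420 = 47040.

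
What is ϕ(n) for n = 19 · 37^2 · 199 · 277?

1310240448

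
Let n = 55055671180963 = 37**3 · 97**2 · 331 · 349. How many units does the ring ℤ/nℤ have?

φ(55055671180963) = 55055671180963 · (1 − 1/37) · (1 − 1/97) · (1 − 1/331) · (1 − 1/349)
       = 55055671180963 · 396887040/414597691 = 52703820702720.

52703820702720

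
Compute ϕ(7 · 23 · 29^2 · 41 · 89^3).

φ(7) = 7 − 1 = 6.
φ(23) = 23 − 1 = 22.
φ(29^2) = 29^1·(29−1) = 29·28 = 812.
φ(41) = 41 − 1 = 40.
φ(89^3) = 89^2·(89−1) = 7921·88 = 697048.
Since φ is multiplicative, φ(3913593810329) = 6 · 22 · 812 · 40 · 697048 = 2988495713280.

2988495713280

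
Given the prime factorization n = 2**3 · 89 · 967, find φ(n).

φ(2^3) = 2^2·(2−1) = 4·1 = 4.
φ(89) = 89 − 1 = 88.
φ(967) = 967 − 1 = 966.
Since φ is multiplicative, φ(688504) = 4 · 88 · 966 = 340032.

340032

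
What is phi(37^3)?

49284

φ(37^3) = 37^2·(37−1) = 1369·36 = 49284.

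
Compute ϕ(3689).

2880

Factor 3689: 3689 = 7 · 17 · 31.
φ(3689) = 3689 · (1 − 1/7) · (1 − 1/17) · (1 − 1/31)
       = 3689 · 2880/3689 = 2880.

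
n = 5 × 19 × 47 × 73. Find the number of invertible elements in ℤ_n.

238464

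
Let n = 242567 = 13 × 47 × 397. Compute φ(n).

φ(13) = 13 − 1 = 12.
φ(47) = 47 − 1 = 46.
φ(397) = 397 − 1 = 396.
Multiply: 12 · 46 · 396 = 218592.

218592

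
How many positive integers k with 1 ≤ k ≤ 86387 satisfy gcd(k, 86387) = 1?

86387 = 7^2 · 41 · 43.
φ(7^2) = 7^1·(7−1) = 7·6 = 42.
φ(41) = 41 − 1 = 40.
φ(43) = 43 − 1 = 42.
Since φ is multiplicative, φ(86387) = 42 · 40 · 42 = 70560.

70560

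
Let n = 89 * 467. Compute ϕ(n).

41008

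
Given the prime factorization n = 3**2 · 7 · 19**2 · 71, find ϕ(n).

φ(3^2) = 3^1·(3−1) = 3·2 = 6.
φ(7) = 7 − 1 = 6.
φ(19^2) = 19^1·(19−1) = 19·18 = 342.
φ(71) = 71 − 1 = 70.
Since φ is multiplicative, φ(1614753) = 6 · 6 · 342 · 70 = 861840.

861840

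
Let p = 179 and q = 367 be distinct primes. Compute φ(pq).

65148

φ(pq) = (p−1)(q−1) = 178 · 366 = 65148.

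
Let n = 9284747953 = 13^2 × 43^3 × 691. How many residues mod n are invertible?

8359107120

φ(13^2) = 13^2 − 13^1 = 169 − 13 = 156.
φ(43^3) = 43^3 − 43^2 = 79507 − 1849 = 77658.
φ(691) = 691 − 1 = 690.
φ(9284747953) = 156 × 77658 × 690 = 8359107120.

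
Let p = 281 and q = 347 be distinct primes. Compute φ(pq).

φ(281) = 281 − 1 = 280.
φ(347) = 347 − 1 = 346.
φ(97507) = 280 × 346 = 96880.

96880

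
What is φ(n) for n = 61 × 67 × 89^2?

φ(61) = 61 − 1 = 60.
φ(67) = 67 − 1 = 66.
φ(89^2) = 89^1·(89−1) = 89·88 = 7832.
Since φ is multiplicative, φ(32373127) = 60 · 66 · 7832 = 31014720.

31014720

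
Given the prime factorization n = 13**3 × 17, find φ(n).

32448

φ(13^3) = 13^3 − 13^2 = 2197 − 169 = 2028.
φ(17) = 17 − 1 = 16.
Multiply: 2028 · 16 = 32448.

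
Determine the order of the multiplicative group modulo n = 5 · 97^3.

3613056

φ(4563365) = 4563365 · (1 − 1/5) · (1 − 1/97)
       = 4563365 · 384/485 = 3613056.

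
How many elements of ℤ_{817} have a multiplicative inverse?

817 = 19 · 43.
φ(19) = 19 − 1 = 18.
φ(43) = 43 − 1 = 42.
φ(817) = 18 × 42 = 756.

756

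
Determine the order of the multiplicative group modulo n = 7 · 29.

φ(7) = 7 − 1 = 6.
φ(29) = 29 − 1 = 28.
φ(203) = 6 × 28 = 168.

168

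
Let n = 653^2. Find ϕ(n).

425756

φ(426409) = 426409 · (1 − 1/653)
       = 426409 · 652/653 = 425756.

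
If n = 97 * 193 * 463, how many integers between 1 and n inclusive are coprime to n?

φ(97) = 97 − 1 = 96.
φ(193) = 193 − 1 = 192.
φ(463) = 463 − 1 = 462.
Since φ is multiplicative, φ(8667823) = 96 · 192 · 462 = 8515584.

8515584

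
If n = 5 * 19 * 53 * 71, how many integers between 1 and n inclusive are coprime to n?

262080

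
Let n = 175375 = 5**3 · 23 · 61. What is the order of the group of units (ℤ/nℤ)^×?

φ(175375) = 175375 · (1 − 1/5) · (1 − 1/23) · (1 − 1/61)
       = 175375 · 5280/7015 = 132000.

132000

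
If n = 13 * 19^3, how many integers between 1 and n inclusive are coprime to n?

77976

φ(89167) = 89167 · (1 − 1/13) · (1 − 1/19)
       = 89167 · 216/247 = 77976.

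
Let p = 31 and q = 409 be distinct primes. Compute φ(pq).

φ(31) = 31 − 1 = 30.
φ(409) = 409 − 1 = 408.
φ(12679) = 30 × 408 = 12240.

12240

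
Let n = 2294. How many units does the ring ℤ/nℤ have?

Factor 2294: 2294 = 2 × 31 × 37.
φ(2) = 2 − 1 = 1.
φ(31) = 31 − 1 = 30.
φ(37) = 37 − 1 = 36.
Since φ is multiplicative, φ(2294) = 1 · 30 · 36 = 1080.

1080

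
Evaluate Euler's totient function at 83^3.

564898

φ(83^3) = 83^3 − 83^2 = 571787 − 6889 = 564898.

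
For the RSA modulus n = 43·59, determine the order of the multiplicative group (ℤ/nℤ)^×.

φ(2537) = 2537 · (1 − 1/43) · (1 − 1/59)
       = 2537 · 2436/2537 = 2436.

2436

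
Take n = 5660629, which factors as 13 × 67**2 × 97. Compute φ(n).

5094144

φ(13) = 13 − 1 = 12.
φ(67^2) = 67^2 − 67^1 = 4489 − 67 = 4422.
φ(97) = 97 − 1 = 96.
Multiply: 12 · 4422 · 96 = 5094144.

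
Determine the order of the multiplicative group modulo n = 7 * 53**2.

16536

φ(19663) = 19663 · (1 − 1/7) · (1 − 1/53)
       = 19663 · 312/371 = 16536.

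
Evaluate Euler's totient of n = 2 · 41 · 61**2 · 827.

120926400

φ(2) = 2 − 1 = 1.
φ(41) = 41 − 1 = 40.
φ(61^2) = 61^1·(61−1) = 61·60 = 3660.
φ(827) = 827 − 1 = 826.
Multiply: 1 · 40 · 3660 · 826 = 120926400.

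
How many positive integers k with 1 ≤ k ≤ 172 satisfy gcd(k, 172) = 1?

Prime factorization: 172 = 2**2 · 43.
φ(2^2) = 2^2 − 2^1 = 4 − 2 = 2.
φ(43) = 43 − 1 = 42.
Multiply: 2 · 42 = 84.

84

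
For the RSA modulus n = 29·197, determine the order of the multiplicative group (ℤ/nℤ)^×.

5488

For distinct primes, φ(pq) = (p−1)(q−1) = 28 × 196 = 5488.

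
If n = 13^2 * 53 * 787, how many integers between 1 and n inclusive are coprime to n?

6376032

φ(7049159) = 7049159 · (1 − 1/13) · (1 − 1/53) · (1 − 1/787)
       = 7049159 · 490464/542243 = 6376032.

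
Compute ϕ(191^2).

φ(191^2) = 191^1·(191−1) = 191·190 = 36290.

36290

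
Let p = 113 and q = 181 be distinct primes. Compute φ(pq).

20160

φ(pq) = (p−1)(q−1) = 112 · 180 = 20160.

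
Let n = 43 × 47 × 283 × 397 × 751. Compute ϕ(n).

φ(43) = 43 − 1 = 42.
φ(47) = 47 − 1 = 46.
φ(283) = 283 − 1 = 282.
φ(397) = 397 − 1 = 396.
φ(751) = 751 − 1 = 750.
Since φ is multiplicative, φ(170523089621) = 42 · 46 · 282 · 396 · 750 = 161812728000.

161812728000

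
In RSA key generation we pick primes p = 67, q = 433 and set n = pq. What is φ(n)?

28512

For distinct primes, φ(pq) = (p−1)(q−1) = 66 × 432 = 28512.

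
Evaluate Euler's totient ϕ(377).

First factor: 377 = 13 · 29.
φ(377) = 377 · (1 − 1/13) · (1 − 1/29)
       = 377 · 336/377 = 336.

336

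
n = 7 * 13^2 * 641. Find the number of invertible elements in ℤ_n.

599040

φ(758303) = 758303 · (1 − 1/7) · (1 − 1/13) · (1 − 1/641)
       = 758303 · 46080/58331 = 599040.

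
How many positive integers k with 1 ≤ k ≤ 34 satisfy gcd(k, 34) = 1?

16

34 = 2 * 17.
φ(34) = 34 · (1 − 1/2) · (1 − 1/17)
       = 34 · 16/34 = 16.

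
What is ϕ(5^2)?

20

φ(5^2) = 5^2 − 5^1 = 25 − 5 = 20.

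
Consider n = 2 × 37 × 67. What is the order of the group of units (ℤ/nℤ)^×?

φ(4958) = 4958 · (1 − 1/2) · (1 − 1/37) · (1 − 1/67)
       = 4958 · 2376/4958 = 2376.

2376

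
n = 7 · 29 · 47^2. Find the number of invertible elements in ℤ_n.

363216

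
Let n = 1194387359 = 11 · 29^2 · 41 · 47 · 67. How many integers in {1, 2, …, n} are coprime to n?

φ(11) = 11 − 1 = 10.
φ(29^2) = 29^1·(29−1) = 29·28 = 812.
φ(41) = 41 − 1 = 40.
φ(47) = 47 − 1 = 46.
φ(67) = 67 − 1 = 66.
Since φ is multiplicative, φ(1194387359) = 10 · 812 · 40 · 46 · 66 = 986092800.

986092800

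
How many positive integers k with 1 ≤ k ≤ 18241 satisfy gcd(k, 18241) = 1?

16128

18241 = 17 * 29 * 37.
φ(17) = 17 − 1 = 16.
φ(29) = 29 − 1 = 28.
φ(37) = 37 − 1 = 36.
φ(18241) = 16 × 28 × 36 = 16128.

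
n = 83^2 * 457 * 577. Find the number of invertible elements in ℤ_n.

φ(83^2) = 83^1·(83−1) = 83·82 = 6806.
φ(457) = 457 − 1 = 456.
φ(577) = 577 − 1 = 576.
Multiply: 6806 · 456 · 576 = 1787636736.

1787636736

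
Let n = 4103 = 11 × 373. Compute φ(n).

φ(11) = 11 − 1 = 10.
φ(373) = 373 − 1 = 372.
φ(4103) = 10 × 372 = 3720.

3720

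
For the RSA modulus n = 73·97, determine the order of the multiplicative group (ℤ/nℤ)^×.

6912

For distinct primes, φ(pq) = (p−1)(q−1) = 72 × 96 = 6912.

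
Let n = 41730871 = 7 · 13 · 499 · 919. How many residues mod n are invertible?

φ(41730871) = 41730871 · (1 − 1/7) · (1 − 1/13) · (1 − 1/499) · (1 − 1/919)
       = 41730871 · 32915808/41730871 = 32915808.

32915808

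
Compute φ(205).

160

Prime factorization: 205 = 5 × 41.
φ(5) = 5 − 1 = 4.
φ(41) = 41 − 1 = 40.
Since φ is multiplicative, φ(205) = 4 · 40 = 160.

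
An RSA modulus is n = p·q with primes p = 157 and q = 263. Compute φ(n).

40872

φ(pq) = (p−1)(q−1) = 156 · 262 = 40872.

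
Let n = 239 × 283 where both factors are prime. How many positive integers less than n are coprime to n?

φ(67637) = 67637 · (1 − 1/239) · (1 − 1/283)
       = 67637 · 67116/67637 = 67116.

67116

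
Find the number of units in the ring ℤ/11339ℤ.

9856

11339 = 17 × 23 × 29.
φ(11339) = 11339 · (1 − 1/17) · (1 − 1/23) · (1 − 1/29)
       = 11339 · 9856/11339 = 9856.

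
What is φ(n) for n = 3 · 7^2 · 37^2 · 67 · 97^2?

68765469696

φ(126864190929) = 126864190929 · (1 − 1/3) · (1 − 1/7) · (1 − 1/37) · (1 − 1/67) · (1 − 1/97)
       = 126864190929 · 2737152/5049723 = 68765469696.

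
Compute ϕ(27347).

Prime factorization: 27347 = 23 · 29 · 41.
φ(23) = 23 − 1 = 22.
φ(29) = 29 − 1 = 28.
φ(41) = 41 − 1 = 40.
Multiply: 22 · 28 · 40 = 24640.

24640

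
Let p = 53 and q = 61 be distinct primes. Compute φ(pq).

3120

φ(3233) = 3233 · (1 − 1/53) · (1 − 1/61)
       = 3233 · 3120/3233 = 3120.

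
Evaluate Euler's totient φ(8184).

Factor 8184: 8184 = 2^3 × 3 × 11 × 31.
φ(2^3) = 2^3 − 2^2 = 8 − 4 = 4.
φ(3) = 3 − 1 = 2.
φ(11) = 11 − 1 = 10.
φ(31) = 31 − 1 = 30.
Multiply: 4 · 2 · 10 · 30 = 2400.

2400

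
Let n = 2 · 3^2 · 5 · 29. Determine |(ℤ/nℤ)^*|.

672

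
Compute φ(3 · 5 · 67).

φ(1005) = 1005 · (1 − 1/3) · (1 − 1/5) · (1 − 1/67)
       = 1005 · 528/1005 = 528.

528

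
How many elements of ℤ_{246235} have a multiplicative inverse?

174240

Prime factorization: 246235 = 5 * 11**3 * 37.
φ(246235) = 246235 · (1 − 1/5) · (1 − 1/11) · (1 − 1/37)
       = 246235 · 1440/2035 = 174240.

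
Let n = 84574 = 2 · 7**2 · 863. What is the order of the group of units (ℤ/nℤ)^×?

36204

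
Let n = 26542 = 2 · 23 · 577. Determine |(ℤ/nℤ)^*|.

12672

φ(2) = 2 − 1 = 1.
φ(23) = 23 − 1 = 22.
φ(577) = 577 − 1 = 576.
φ(26542) = 1 × 22 × 576 = 12672.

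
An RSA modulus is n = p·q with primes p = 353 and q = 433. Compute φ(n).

152064

φ(152849) = 152849 · (1 − 1/353) · (1 − 1/433)
       = 152849 · 152064/152849 = 152064.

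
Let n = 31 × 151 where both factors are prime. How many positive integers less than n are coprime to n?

4500

φ(4681) = 4681 · (1 − 1/31) · (1 − 1/151)
       = 4681 · 4500/4681 = 4500.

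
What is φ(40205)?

26880

40205 = 5 · 11 · 17 · 43.
φ(40205) = 40205 · (1 − 1/5) · (1 − 1/11) · (1 − 1/17) · (1 − 1/43)
       = 40205 · 26880/40205 = 26880.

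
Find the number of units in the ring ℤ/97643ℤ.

72576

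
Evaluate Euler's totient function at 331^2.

109230

φ(109561) = 109561 · (1 − 1/331)
       = 109561 · 330/331 = 109230.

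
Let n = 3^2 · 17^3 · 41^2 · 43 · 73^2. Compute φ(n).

φ(3^2) = 3^1·(3−1) = 3·2 = 6.
φ(17^3) = 17^3 − 17^2 = 4913 − 289 = 4624.
φ(41^2) = 41^2 − 41^1 = 1681 − 41 = 1640.
φ(43) = 43 − 1 = 42.
φ(73^2) = 73^2 − 73^1 = 5329 − 73 = 5256.
Multiply: 6 · 4624 · 1640 · 42 · 5256 = 10044251320320.

10044251320320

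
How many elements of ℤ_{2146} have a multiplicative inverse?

1008

Factor 2146: 2146 = 2 · 29 · 37.
φ(2146) = 2146 · (1 − 1/2) · (1 − 1/29) · (1 − 1/37)
       = 2146 · 1008/2146 = 1008.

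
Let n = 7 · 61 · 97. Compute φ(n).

34560

φ(7) = 7 − 1 = 6.
φ(61) = 61 − 1 = 60.
φ(97) = 97 − 1 = 96.
Since φ is multiplicative, φ(41419) = 6 · 60 · 96 = 34560.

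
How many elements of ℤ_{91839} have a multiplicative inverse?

91839 = 3 * 11**3 * 23.
φ(91839) = 91839 · (1 − 1/3) · (1 − 1/11) · (1 − 1/23)
       = 91839 · 440/759 = 53240.

53240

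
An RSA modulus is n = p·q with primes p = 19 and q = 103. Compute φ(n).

For distinct primes, φ(pq) = (p−1)(q−1) = 18 × 102 = 1836.

1836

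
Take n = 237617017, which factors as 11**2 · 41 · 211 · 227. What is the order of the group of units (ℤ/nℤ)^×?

208824000

φ(11^2) = 11^1·(11−1) = 11·10 = 110.
φ(41) = 41 − 1 = 40.
φ(211) = 211 − 1 = 210.
φ(227) = 227 − 1 = 226.
Since φ is multiplicative, φ(237617017) = 110 · 40 · 210 · 226 = 208824000.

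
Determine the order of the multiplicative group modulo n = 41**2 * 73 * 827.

97534080

φ(41^2) = 41^1·(41−1) = 41·40 = 1640.
φ(73) = 73 − 1 = 72.
φ(827) = 827 − 1 = 826.
Since φ is multiplicative, φ(101483651) = 1640 · 72 · 826 = 97534080.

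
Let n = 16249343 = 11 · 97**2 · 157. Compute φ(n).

φ(11) = 11 − 1 = 10.
φ(97^2) = 97^2 − 97^1 = 9409 − 97 = 9312.
φ(157) = 157 − 1 = 156.
φ(16249343) = 10 × 9312 × 156 = 14526720.

14526720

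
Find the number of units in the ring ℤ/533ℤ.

533 = 13 * 41.
φ(13) = 13 − 1 = 12.
φ(41) = 41 − 1 = 40.
Since φ is multiplicative, φ(533) = 12 · 40 = 480.

480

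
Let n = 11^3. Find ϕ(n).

1210

φ(1331) = 1331 · (1 − 1/11)
       = 1331 · 10/11 = 1210.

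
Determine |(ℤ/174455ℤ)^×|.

126720

174455 = 5 × 23 × 37 × 41.
φ(5) = 5 − 1 = 4.
φ(23) = 23 − 1 = 22.
φ(37) = 37 − 1 = 36.
φ(41) = 41 − 1 = 40.
Since φ is multiplicative, φ(174455) = 4 · 22 · 36 · 40 = 126720.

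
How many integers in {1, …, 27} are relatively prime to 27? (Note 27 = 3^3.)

18

φ(3^3) = 3^3 − 3^2 = 27 − 9 = 18.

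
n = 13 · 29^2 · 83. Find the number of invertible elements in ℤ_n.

799008

φ(13) = 13 − 1 = 12.
φ(29^2) = 29^1·(29−1) = 29·28 = 812.
φ(83) = 83 − 1 = 82.
φ(907439) = 12 × 812 × 82 = 799008.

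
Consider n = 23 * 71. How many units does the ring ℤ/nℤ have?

1540

φ(23) = 23 − 1 = 22.
φ(71) = 71 − 1 = 70.
Multiply: 22 · 70 = 1540.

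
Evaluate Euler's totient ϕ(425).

320

Prime factorization: 425 = 5^2 * 17.
φ(425) = 425 · (1 − 1/5) · (1 − 1/17)
       = 425 · 64/85 = 320.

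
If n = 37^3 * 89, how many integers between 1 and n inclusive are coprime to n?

φ(37^3) = 37^3 − 37^2 = 50653 − 1369 = 49284.
φ(89) = 89 − 1 = 88.
Since φ is multiplicative, φ(4508117) = 49284 · 88 = 4336992.

4336992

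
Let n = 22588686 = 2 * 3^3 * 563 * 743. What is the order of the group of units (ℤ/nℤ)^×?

7506072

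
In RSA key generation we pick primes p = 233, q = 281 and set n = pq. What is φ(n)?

φ(n) = (p − 1)(q − 1) = (233−1)(281−1) = 232·280 = 64960.

64960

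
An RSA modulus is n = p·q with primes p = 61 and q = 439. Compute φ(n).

φ(pq) = (p−1)(q−1) = 60 · 438 = 26280.

26280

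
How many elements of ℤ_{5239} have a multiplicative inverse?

5239 = 13^2 · 31.
φ(13^2) = 13^2 − 13^1 = 169 − 13 = 156.
φ(31) = 31 − 1 = 30.
Since φ is multiplicative, φ(5239) = 156 · 30 = 4680.

4680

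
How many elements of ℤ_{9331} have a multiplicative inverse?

9331 = 7 * 31 * 43.
φ(7) = 7 − 1 = 6.
φ(31) = 31 − 1 = 30.
φ(43) = 43 − 1 = 42.
Multiply: 6 · 30 · 42 = 7560.

7560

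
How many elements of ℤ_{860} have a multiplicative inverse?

336

First factor: 860 = 2**2 · 5 · 43.
φ(860) = 860 · (1 − 1/2) · (1 − 1/5) · (1 − 1/43)
       = 860 · 168/430 = 336.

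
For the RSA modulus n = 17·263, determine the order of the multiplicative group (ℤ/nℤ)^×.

4192

φ(pq) = (p−1)(q−1) = 16 · 262 = 4192.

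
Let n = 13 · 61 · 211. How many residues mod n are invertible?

φ(167323) = 167323 · (1 − 1/13) · (1 − 1/61) · (1 − 1/211)
       = 167323 · 151200/167323 = 151200.

151200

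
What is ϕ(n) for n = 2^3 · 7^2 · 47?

7728

φ(2^3) = 2^3 − 2^2 = 8 − 4 = 4.
φ(7^2) = 7^2 − 7^1 = 49 − 7 = 42.
φ(47) = 47 − 1 = 46.
Multiply: 4 · 42 · 46 = 7728.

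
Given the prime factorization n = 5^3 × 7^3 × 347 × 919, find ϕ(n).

φ(5^3) = 5^3 − 5^2 = 125 − 25 = 100.
φ(7^3) = 7^2·(7−1) = 49·6 = 294.
φ(347) = 347 − 1 = 346.
φ(919) = 919 − 1 = 918.
Multiply: 100 · 294 · 346 · 918 = 9338263200.

9338263200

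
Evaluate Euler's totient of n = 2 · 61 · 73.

φ(2) = 2 − 1 = 1.
φ(61) = 61 − 1 = 60.
φ(73) = 73 − 1 = 72.
φ(8906) = 1 × 60 × 72 = 4320.

4320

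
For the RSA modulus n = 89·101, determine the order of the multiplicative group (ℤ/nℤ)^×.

8800

φ(pq) = (p−1)(q−1) = 88 · 100 = 8800.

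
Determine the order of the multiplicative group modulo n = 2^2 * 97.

φ(388) = 388 · (1 − 1/2) · (1 − 1/97)
       = 388 · 96/194 = 192.

192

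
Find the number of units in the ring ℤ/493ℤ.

448

First factor: 493 = 17 · 29.
φ(493) = 493 · (1 − 1/17) · (1 − 1/29)
       = 493 · 448/493 = 448.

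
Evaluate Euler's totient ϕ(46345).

First factor: 46345 = 5 · 13 · 23 · 31.
φ(46345) = 46345 · (1 − 1/5) · (1 − 1/13) · (1 − 1/23) · (1 − 1/31)
       = 46345 · 31680/46345 = 31680.

31680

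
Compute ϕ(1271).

Prime factorization: 1271 = 31 × 41.
φ(31) = 31 − 1 = 30.
φ(41) = 41 − 1 = 40.
φ(1271) = 30 × 40 = 1200.

1200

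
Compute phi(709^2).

φ(709^2) = 709^1·(709−1) = 709·708 = 501972.

501972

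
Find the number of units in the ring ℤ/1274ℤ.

504

First factor: 1274 = 2 · 7**2 · 13.
φ(1274) = 1274 · (1 − 1/2) · (1 − 1/7) · (1 − 1/13)
       = 1274 · 72/182 = 504.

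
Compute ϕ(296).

144

First factor: 296 = 2^3 * 37.
φ(2^3) = 2^2·(2−1) = 4·1 = 4.
φ(37) = 37 − 1 = 36.
Multiply: 4 · 36 = 144.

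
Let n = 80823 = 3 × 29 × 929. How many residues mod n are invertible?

51968

φ(3) = 3 − 1 = 2.
φ(29) = 29 − 1 = 28.
φ(929) = 929 − 1 = 928.
Multiply: 2 · 28 · 928 = 51968.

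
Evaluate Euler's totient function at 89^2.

7832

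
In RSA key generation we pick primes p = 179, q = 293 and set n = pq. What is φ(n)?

51976

For distinct primes, φ(pq) = (p−1)(q−1) = 178 × 292 = 51976.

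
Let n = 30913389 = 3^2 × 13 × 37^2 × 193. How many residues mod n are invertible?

18413568

φ(3^2) = 3^2 − 3^1 = 9 − 3 = 6.
φ(13) = 13 − 1 = 12.
φ(37^2) = 37^2 − 37^1 = 1369 − 37 = 1332.
φ(193) = 193 − 1 = 192.
Since φ is multiplicative, φ(30913389) = 6 · 12 · 1332 · 192 = 18413568.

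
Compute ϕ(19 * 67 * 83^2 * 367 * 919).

2716640381664

φ(2957782016281) = 2957782016281 · (1 − 1/19) · (1 − 1/67) · (1 − 1/83) · (1 − 1/367) · (1 − 1/919)
       = 2957782016281 · 32730607008/35635927907 = 2716640381664.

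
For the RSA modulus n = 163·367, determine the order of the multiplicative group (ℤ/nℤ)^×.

φ(59821) = 59821 · (1 − 1/163) · (1 − 1/367)
       = 59821 · 59292/59821 = 59292.

59292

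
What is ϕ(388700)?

137280

Prime factorization: 388700 = 2^2 * 5^2 * 13^2 * 23.
φ(2^2) = 2^2 − 2^1 = 4 − 2 = 2.
φ(5^2) = 5^1·(5−1) = 5·4 = 20.
φ(13^2) = 13^1·(13−1) = 13·12 = 156.
φ(23) = 23 − 1 = 22.
φ(388700) = 2 × 20 × 156 × 22 = 137280.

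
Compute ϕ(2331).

2331 = 3^2 * 7 * 37.
φ(2331) = 2331 · (1 − 1/3) · (1 − 1/7) · (1 − 1/37)
       = 2331 · 432/777 = 1296.

1296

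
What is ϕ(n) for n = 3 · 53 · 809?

84032

φ(3) = 3 − 1 = 2.
φ(53) = 53 − 1 = 52.
φ(809) = 809 − 1 = 808.
Multiply: 2 · 52 · 808 = 84032.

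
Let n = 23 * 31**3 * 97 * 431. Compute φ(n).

26182252800

φ(28645863751) = 28645863751 · (1 − 1/23) · (1 − 1/31) · (1 − 1/97) · (1 − 1/431)
       = 28645863751 · 27244800/29808391 = 26182252800.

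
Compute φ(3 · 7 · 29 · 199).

φ(3) = 3 − 1 = 2.
φ(7) = 7 − 1 = 6.
φ(29) = 29 − 1 = 28.
φ(199) = 199 − 1 = 198.
φ(121191) = 2 × 6 × 28 × 198 = 66528.

66528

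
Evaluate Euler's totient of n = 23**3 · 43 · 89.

43014048

φ(23^3) = 23^3 − 23^2 = 12167 − 529 = 11638.
φ(43) = 43 − 1 = 42.
φ(89) = 89 − 1 = 88.
φ(46563109) = 11638 × 42 × 88 = 43014048.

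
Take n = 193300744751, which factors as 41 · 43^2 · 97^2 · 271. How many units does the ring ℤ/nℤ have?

181628697600

φ(41) = 41 − 1 = 40.
φ(43^2) = 43^1·(43−1) = 43·42 = 1806.
φ(97^2) = 97^2 − 97^1 = 9409 − 97 = 9312.
φ(271) = 271 − 1 = 270.
Multiply: 40 · 1806 · 9312 · 270 = 181628697600.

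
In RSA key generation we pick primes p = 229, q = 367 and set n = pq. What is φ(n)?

φ(84043) = 84043 · (1 − 1/229) · (1 − 1/367)
       = 84043 · 83448/84043 = 83448.

83448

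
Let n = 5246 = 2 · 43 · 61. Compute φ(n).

φ(2) = 2 − 1 = 1.
φ(43) = 43 − 1 = 42.
φ(61) = 61 − 1 = 60.
Multiply: 1 · 42 · 60 = 2520.

2520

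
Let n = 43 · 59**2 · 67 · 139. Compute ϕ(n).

1309038192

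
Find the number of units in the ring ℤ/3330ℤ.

First factor: 3330 = 2 · 3^2 · 5 · 37.
φ(3330) = 3330 · (1 − 1/2) · (1 − 1/3) · (1 − 1/5) · (1 − 1/37)
       = 3330 · 288/1110 = 864.

864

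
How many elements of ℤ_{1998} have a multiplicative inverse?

648

Factor 1998: 1998 = 2 × 3^3 × 37.
φ(2) = 2 − 1 = 1.
φ(3^3) = 3^3 − 3^2 = 27 − 9 = 18.
φ(37) = 37 − 1 = 36.
φ(1998) = 1 × 18 × 36 = 648.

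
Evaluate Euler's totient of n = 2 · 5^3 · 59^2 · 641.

219008000

φ(2) = 2 − 1 = 1.
φ(5^3) = 5^3 − 5^2 = 125 − 25 = 100.
φ(59^2) = 59^1·(59−1) = 59·58 = 3422.
φ(641) = 641 − 1 = 640.
Since φ is multiplicative, φ(557830250) = 1 · 100 · 3422 · 640 = 219008000.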